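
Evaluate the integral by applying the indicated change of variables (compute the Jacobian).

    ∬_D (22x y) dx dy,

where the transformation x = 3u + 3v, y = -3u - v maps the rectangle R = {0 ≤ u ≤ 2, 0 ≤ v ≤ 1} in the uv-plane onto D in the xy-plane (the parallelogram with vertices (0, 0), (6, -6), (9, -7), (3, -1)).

Compute the Jacobian determinant of (x, y) with respect to (u, v):

    ∂(x,y)/∂(u,v) = | 3  3 | = (3)(-1) - (3)(-3) = 6.
                   | -3  -1 |

Its absolute value is |J| = 6 (the area scaling factor).

Substituting x = 3u + 3v, y = -3u - v into the integrand,

    22x y → -198u^2 - 264u v - 66v^2,

so the integral becomes

    ∬_R (-198u^2 - 264u v - 66v^2) · |J| du dv = ∫_0^2 ∫_0^1 (-1188u^2 - 1584u v - 396v^2) dv du.

Inner (v): -1188u^2 - 792u - 132.
Outer (u): -5016.

Therefore ∬_D (22x y) dx dy = -5016.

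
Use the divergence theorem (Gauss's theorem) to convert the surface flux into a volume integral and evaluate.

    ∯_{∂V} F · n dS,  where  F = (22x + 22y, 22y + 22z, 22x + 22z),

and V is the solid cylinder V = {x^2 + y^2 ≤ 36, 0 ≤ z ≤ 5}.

By the divergence theorem,

    ∯_{∂V} F · n dS = ∭_V (∇ · F) dV.

Compute the divergence:
    ∇ · F = ∂F_x/∂x + ∂F_y/∂y + ∂F_z/∂z = 22 + 22 + 22 = 66.

In cylindrical coordinates, x = r cos(θ), y = r sin(θ), z = z, dV = r dr dθ dz, with 0 ≤ r ≤ 6, 0 ≤ θ ≤ 2π, 0 ≤ z ≤ 5.

The integrand, after substitution and multiplying by the volume element, becomes (66) · r, so

    ∭_V (∇·F) dV = ∫_0^{2π} ∫_0^{6} ∫_0^{5} (66) · r dz dr dθ.

Inner (z from 0 to 5): 330r.
Middle (r from 0 to 6): 5940.
Outer (θ from 0 to 2π): 11880π.

Therefore ∯_{∂V} F · n dS = 11880π.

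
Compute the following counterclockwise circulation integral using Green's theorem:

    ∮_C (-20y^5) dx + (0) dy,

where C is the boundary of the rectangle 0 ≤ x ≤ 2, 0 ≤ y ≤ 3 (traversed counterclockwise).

Green's theorem converts the closed line integral into a double integral over the enclosed region D:

    ∮_C P dx + Q dy = ∬_D (∂Q/∂x - ∂P/∂y) dA.

Here P = -20y^5, Q = 0, so

    ∂Q/∂x = 0,    ∂P/∂y = -100y^4,
    ∂Q/∂x - ∂P/∂y = 100y^4.

D is the region 0 ≤ x ≤ 2, 0 ≤ y ≤ 3. Evaluating the double integral:

    ∬_D (100y^4) dA = ∫_0^{2} ∫_0^{3} (100y^4) dy dx.

Inner (y from 0 to 3): 4860.
Outer (x from 0 to 2): 9720.

Therefore ∮_C P dx + Q dy = 9720.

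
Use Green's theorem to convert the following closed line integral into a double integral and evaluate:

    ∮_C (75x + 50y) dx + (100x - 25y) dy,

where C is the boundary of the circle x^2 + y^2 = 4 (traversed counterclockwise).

Green's theorem converts the closed line integral into a double integral over the enclosed region D:

    ∮_C P dx + Q dy = ∬_D (∂Q/∂x - ∂P/∂y) dA.

Here P = 75x + 50y, Q = 100x - 25y, so

    ∂Q/∂x = 100,    ∂P/∂y = 50,
    ∂Q/∂x - ∂P/∂y = 50.

D is the region x^2 + y^2 ≤ 4. Evaluating the double integral:

In polar coordinates (x = r cos θ, y = r sin θ, dA = r dr dθ) the integrand becomes 50, so

    ∬_D (50) dA = ∫_0^{2π} ∫_0^{2} (50) · r dr dθ.

Inner (r from 0 to 2): 100.
Outer (θ from 0 to 2π): 200π.

Therefore ∮_C P dx + Q dy = 200π.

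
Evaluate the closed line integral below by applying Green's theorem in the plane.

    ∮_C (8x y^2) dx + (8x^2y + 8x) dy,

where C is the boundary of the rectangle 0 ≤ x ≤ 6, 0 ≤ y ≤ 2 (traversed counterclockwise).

Green's theorem converts the closed line integral into a double integral over the enclosed region D:

    ∮_C P dx + Q dy = ∬_D (∂Q/∂x - ∂P/∂y) dA.

Here P = 8x y^2, Q = 8x^2y + 8x, so

    ∂Q/∂x = 16x y + 8,    ∂P/∂y = 16x y,
    ∂Q/∂x - ∂P/∂y = 8.

D is the region 0 ≤ x ≤ 6, 0 ≤ y ≤ 2. Evaluating the double integral:

    ∬_D (8) dA = ∫_0^{6} ∫_0^{2} (8) dy dx.

Inner (y from 0 to 2): 16.
Outer (x from 0 to 6): 96.

Therefore ∮_C P dx + Q dy = 96.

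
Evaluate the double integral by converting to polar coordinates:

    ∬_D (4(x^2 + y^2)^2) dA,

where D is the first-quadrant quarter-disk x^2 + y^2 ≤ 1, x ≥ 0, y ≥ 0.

The region D is 0 ≤ r ≤ 1, 0 ≤ θ ≤ π/2 in polar coordinates, where x = r cos(θ), y = r sin(θ), and dA = r dr dθ.

Under the substitution, the integrand becomes 4r^4, so

    ∬_D (4(x^2 + y^2)^2) dA = ∫_{0}^{π/2} ∫_{0}^{1} (4r^4) · r dr dθ.

Inner integral (in r): ∫_{0}^{1} (4r^4) · r dr = 2/3.

Outer integral (in θ): ∫_{0}^{π/2} (2/3) dθ = π/3.

Therefore ∬_D (4(x^2 + y^2)^2) dA = π/3.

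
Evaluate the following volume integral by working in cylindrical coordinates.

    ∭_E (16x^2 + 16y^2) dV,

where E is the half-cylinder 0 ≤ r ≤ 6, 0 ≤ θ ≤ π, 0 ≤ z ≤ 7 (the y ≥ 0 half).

In cylindrical coordinates, x = r cos(θ), y = r sin(θ), z = z, and dV = r dr dθ dz.

The integrand becomes 16r^2, so

    ∭_E (16x^2 + 16y^2) dV = ∫_{0}^{π} ∫_{0}^{6} ∫_{0}^{7} (16r^2) · r dz dr dθ.

Inner (z): 112r^3.
Middle (r from 0 to 6): 36288.
Outer (θ): 36288π.

Therefore the triple integral equals 36288π.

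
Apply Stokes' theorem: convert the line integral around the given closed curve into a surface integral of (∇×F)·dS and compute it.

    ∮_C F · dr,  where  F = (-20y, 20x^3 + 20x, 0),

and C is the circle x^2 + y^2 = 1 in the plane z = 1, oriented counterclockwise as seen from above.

Let S be the flat disk x^2 + y^2 ≤ 1 in the plane z = 1, with upward unit normal n̂ = ẑ. By Stokes' theorem,

    ∮_C F · dr = ∬_S (∇ × F) · n̂ dS = ∬_D (curl F)_z dA,

where D is the disk x^2 + y^2 ≤ 1.

Compute the curl of F = (-20y, 20x^3 + 20x, 0):
    (∇ × F)_x = ∂F_z/∂y - ∂F_y/∂z = 0,
    (∇ × F)_y = ∂F_x/∂z - ∂F_z/∂x = 0,
    (∇ × F)_z = ∂F_y/∂x - ∂F_x/∂y = 60x^2 + 40.

On z = 1, (curl F)_z = 60x^2 + 40.

Convert to polar (x = r cos θ, y = r sin θ, dA = r dr dθ); the integrand becomes 60r^2cos(θ)^2 + 40, so

    ∬_D (curl F)_z dA = ∫_0^{2π} ∫_0^{1} (60r^2cos(θ)^2 + 40) · r dr dθ.

Inner (r from 0 to 1): 15cos(θ)^2 + 20.
Outer (θ from 0 to 2π): 55π.

Therefore ∮_C F · dr = 55π.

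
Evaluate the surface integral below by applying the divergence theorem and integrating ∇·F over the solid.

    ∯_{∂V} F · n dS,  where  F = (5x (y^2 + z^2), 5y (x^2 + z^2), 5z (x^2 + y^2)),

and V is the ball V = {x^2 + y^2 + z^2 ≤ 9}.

By the divergence theorem,

    ∯_{∂V} F · n dS = ∭_V (∇ · F) dV.

Compute the divergence:
    ∇ · F = ∂F_x/∂x + ∂F_y/∂y + ∂F_z/∂z = 5y^2 + 5z^2 + 5x^2 + 5z^2 + 5x^2 + 5y^2 = 10x^2 + 10y^2 + 10z^2.

In spherical coordinates, x = ρ sin(φ) cos(θ), y = ρ sin(φ) sin(θ), z = ρ cos(φ), dV = ρ^2 sin(φ) dρ dφ dθ, with 0 ≤ ρ ≤ 3, 0 ≤ φ ≤ π, 0 ≤ θ ≤ 2π.

The integrand, after substitution and multiplying by the volume element, becomes (10ρ^2) · ρ^2 sin(φ), so

    ∭_V (∇·F) dV = ∫_0^{2π} ∫_0^{π} ∫_0^{3} (10ρ^2) · ρ^2 sin(φ) dρ dφ dθ.

Inner (ρ from 0 to 3): 486sin(φ).
Middle (φ from 0 to π): 972.
Outer (θ from 0 to 2π): 1944π.

Therefore ∯_{∂V} F · n dS = 1944π.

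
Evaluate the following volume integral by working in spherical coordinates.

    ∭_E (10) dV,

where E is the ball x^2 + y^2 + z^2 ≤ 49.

In spherical coordinates, x = ρ sin(φ) cos(θ), y = ρ sin(φ) sin(θ), z = ρ cos(φ), and dV = ρ^2 sin(φ) dρ dφ dθ.

The integrand becomes 10, so

    ∭_E (10) dV = ∫_{0}^{2π} ∫_{0}^{π} ∫_{0}^{7} (10) · ρ^2 sin(φ) dρ dφ dθ.

Inner (ρ): 3430sin(φ)/3.
Middle (φ): 6860/3.
Outer (θ): 13720π/3.

Therefore the triple integral equals 13720π/3.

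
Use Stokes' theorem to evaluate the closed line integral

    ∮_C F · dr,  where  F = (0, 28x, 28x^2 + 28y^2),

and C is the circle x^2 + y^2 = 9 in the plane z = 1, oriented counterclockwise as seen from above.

Let S be the flat disk x^2 + y^2 ≤ 9 in the plane z = 1, with upward unit normal n̂ = ẑ. By Stokes' theorem,

    ∮_C F · dr = ∬_S (∇ × F) · n̂ dS = ∬_D (curl F)_z dA,

where D is the disk x^2 + y^2 ≤ 9.

Compute the curl of F = (0, 28x, 28x^2 + 28y^2):
    (∇ × F)_x = ∂F_z/∂y - ∂F_y/∂z = 56y,
    (∇ × F)_y = ∂F_x/∂z - ∂F_z/∂x = -56x,
    (∇ × F)_z = ∂F_y/∂x - ∂F_x/∂y = 28.

On z = 1, (curl F)_z = 28.

Convert to polar (x = r cos θ, y = r sin θ, dA = r dr dθ); the integrand becomes 28, so

    ∬_D (curl F)_z dA = ∫_0^{2π} ∫_0^{3} (28) · r dr dθ.

Inner (r from 0 to 3): 126.
Outer (θ from 0 to 2π): 252π.

Therefore ∮_C F · dr = 252π.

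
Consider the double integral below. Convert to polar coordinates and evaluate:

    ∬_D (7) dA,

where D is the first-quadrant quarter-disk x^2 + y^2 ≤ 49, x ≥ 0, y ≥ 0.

The region D is 0 ≤ r ≤ 7, 0 ≤ θ ≤ π/2 in polar coordinates, where x = r cos(θ), y = r sin(θ), and dA = r dr dθ.

Under the substitution, the integrand becomes 7, so

    ∬_D (7) dA = ∫_{0}^{π/2} ∫_{0}^{7} (7) · r dr dθ.

Inner integral (in r): ∫_{0}^{7} (7) · r dr = 343/2.

Outer integral (in θ): ∫_{0}^{π/2} (343/2) dθ = 343π/4.

Therefore ∬_D (7) dA = 343π/4.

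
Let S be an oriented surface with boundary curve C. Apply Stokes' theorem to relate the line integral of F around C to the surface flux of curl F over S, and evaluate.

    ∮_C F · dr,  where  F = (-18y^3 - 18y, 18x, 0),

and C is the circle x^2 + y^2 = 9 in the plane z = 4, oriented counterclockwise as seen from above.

Let S be the flat disk x^2 + y^2 ≤ 9 in the plane z = 4, with upward unit normal n̂ = ẑ. By Stokes' theorem,

    ∮_C F · dr = ∬_S (∇ × F) · n̂ dS = ∬_D (curl F)_z dA,

where D is the disk x^2 + y^2 ≤ 9.

Compute the curl of F = (-18y^3 - 18y, 18x, 0):
    (∇ × F)_x = ∂F_z/∂y - ∂F_y/∂z = 0,
    (∇ × F)_y = ∂F_x/∂z - ∂F_z/∂x = 0,
    (∇ × F)_z = ∂F_y/∂x - ∂F_x/∂y = 54y^2 + 36.

On z = 4, (curl F)_z = 54y^2 + 36.

Convert to polar (x = r cos θ, y = r sin θ, dA = r dr dθ); the integrand becomes 54r^2sin(θ)^2 + 36, so

    ∬_D (curl F)_z dA = ∫_0^{2π} ∫_0^{3} (54r^2sin(θ)^2 + 36) · r dr dθ.

Inner (r from 0 to 3): 2187sin(θ)^2/2 + 162.
Outer (θ from 0 to 2π): 2835π/2.

Therefore ∮_C F · dr = 2835π/2.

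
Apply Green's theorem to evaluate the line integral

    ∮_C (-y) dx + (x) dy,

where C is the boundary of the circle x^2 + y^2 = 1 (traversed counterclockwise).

Green's theorem converts the closed line integral into a double integral over the enclosed region D:

    ∮_C P dx + Q dy = ∬_D (∂Q/∂x - ∂P/∂y) dA.

Here P = -y, Q = x, so

    ∂Q/∂x = 1,    ∂P/∂y = -1,
    ∂Q/∂x - ∂P/∂y = 2.

D is the region x^2 + y^2 ≤ 1. Evaluating the double integral:

In polar coordinates (x = r cos θ, y = r sin θ, dA = r dr dθ) the integrand becomes 2, so

    ∬_D (2) dA = ∫_0^{2π} ∫_0^{1} (2) · r dr dθ.

Inner (r from 0 to 1): 1.
Outer (θ from 0 to 2π): 2π.

Therefore ∮_C P dx + Q dy = 2π.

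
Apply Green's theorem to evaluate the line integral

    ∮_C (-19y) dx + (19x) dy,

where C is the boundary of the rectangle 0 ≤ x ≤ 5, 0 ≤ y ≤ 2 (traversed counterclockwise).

Green's theorem converts the closed line integral into a double integral over the enclosed region D:

    ∮_C P dx + Q dy = ∬_D (∂Q/∂x - ∂P/∂y) dA.

Here P = -19y, Q = 19x, so

    ∂Q/∂x = 19,    ∂P/∂y = -19,
    ∂Q/∂x - ∂P/∂y = 38.

D is the region 0 ≤ x ≤ 5, 0 ≤ y ≤ 2. Evaluating the double integral:

    ∬_D (38) dA = ∫_0^{5} ∫_0^{2} (38) dy dx.

Inner (y from 0 to 2): 76.
Outer (x from 0 to 5): 380.

Therefore ∮_C P dx + Q dy = 380.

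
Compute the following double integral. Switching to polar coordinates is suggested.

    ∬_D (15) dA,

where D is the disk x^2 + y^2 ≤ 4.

The region D is 0 ≤ r ≤ 2, 0 ≤ θ ≤ 2π in polar coordinates, where x = r cos(θ), y = r sin(θ), and dA = r dr dθ.

Under the substitution, the integrand becomes 15, so

    ∬_D (15) dA = ∫_{0}^{2π} ∫_{0}^{2} (15) · r dr dθ.

Inner integral (in r): ∫_{0}^{2} (15) · r dr = 30.

Outer integral (in θ): ∫_{0}^{2π} (30) dθ = 60π.

Therefore ∬_D (15) dA = 60π.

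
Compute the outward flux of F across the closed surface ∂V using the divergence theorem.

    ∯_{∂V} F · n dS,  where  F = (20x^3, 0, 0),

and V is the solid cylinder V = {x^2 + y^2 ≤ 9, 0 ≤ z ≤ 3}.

By the divergence theorem,

    ∯_{∂V} F · n dS = ∭_V (∇ · F) dV.

Compute the divergence:
    ∇ · F = ∂F_x/∂x + ∂F_y/∂y + ∂F_z/∂z = 60x^2 + 0 + 0 = 60x^2.

In cylindrical coordinates, x = r cos(θ), y = r sin(θ), z = z, dV = r dr dθ dz, with 0 ≤ r ≤ 3, 0 ≤ θ ≤ 2π, 0 ≤ z ≤ 3.

The integrand, after substitution and multiplying by the volume element, becomes (60r^2cos(θ)^2) · r, so

    ∭_V (∇·F) dV = ∫_0^{2π} ∫_0^{3} ∫_0^{3} (60r^2cos(θ)^2) · r dz dr dθ.

Inner (z from 0 to 3): 180r^3cos(θ)^2.
Middle (r from 0 to 3): 3645cos(θ)^2.
Outer (θ from 0 to 2π): 3645π.

Therefore ∯_{∂V} F · n dS = 3645π.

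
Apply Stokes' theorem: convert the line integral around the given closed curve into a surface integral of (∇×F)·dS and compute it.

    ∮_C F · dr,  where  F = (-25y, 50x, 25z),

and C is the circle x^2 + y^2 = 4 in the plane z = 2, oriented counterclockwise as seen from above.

Let S be the flat disk x^2 + y^2 ≤ 4 in the plane z = 2, with upward unit normal n̂ = ẑ. By Stokes' theorem,

    ∮_C F · dr = ∬_S (∇ × F) · n̂ dS = ∬_D (curl F)_z dA,

where D is the disk x^2 + y^2 ≤ 4.

Compute the curl of F = (-25y, 50x, 25z):
    (∇ × F)_x = ∂F_z/∂y - ∂F_y/∂z = 0,
    (∇ × F)_y = ∂F_x/∂z - ∂F_z/∂x = 0,
    (∇ × F)_z = ∂F_y/∂x - ∂F_x/∂y = 75.

On z = 2, (curl F)_z = 75.

Convert to polar (x = r cos θ, y = r sin θ, dA = r dr dθ); the integrand becomes 75, so

    ∬_D (curl F)_z dA = ∫_0^{2π} ∫_0^{2} (75) · r dr dθ.

Inner (r from 0 to 2): 150.
Outer (θ from 0 to 2π): 300π.

Therefore ∮_C F · dr = 300π.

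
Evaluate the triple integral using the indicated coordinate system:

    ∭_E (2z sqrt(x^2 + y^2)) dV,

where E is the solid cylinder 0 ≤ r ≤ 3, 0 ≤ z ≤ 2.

In cylindrical coordinates, x = r cos(θ), y = r sin(θ), z = z, and dV = r dr dθ dz.

The integrand becomes 2r z, so

    ∭_E (2z sqrt(x^2 + y^2)) dV = ∫_{0}^{2π} ∫_{0}^{3} ∫_{0}^{2} (2r z) · r dz dr dθ.

Inner (z): 4r^2.
Middle (r from 0 to 3): 36.
Outer (θ): 72π.

Therefore the triple integral equals 72π.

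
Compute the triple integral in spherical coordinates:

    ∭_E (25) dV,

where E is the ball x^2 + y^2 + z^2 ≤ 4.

In spherical coordinates, x = ρ sin(φ) cos(θ), y = ρ sin(φ) sin(θ), z = ρ cos(φ), and dV = ρ^2 sin(φ) dρ dφ dθ.

The integrand becomes 25, so

    ∭_E (25) dV = ∫_{0}^{2π} ∫_{0}^{π} ∫_{0}^{2} (25) · ρ^2 sin(φ) dρ dφ dθ.

Inner (ρ): 200sin(φ)/3.
Middle (φ): 400/3.
Outer (θ): 800π/3.

Therefore the triple integral equals 800π/3.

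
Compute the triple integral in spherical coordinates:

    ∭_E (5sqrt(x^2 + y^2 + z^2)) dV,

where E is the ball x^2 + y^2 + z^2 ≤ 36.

In spherical coordinates, x = ρ sin(φ) cos(θ), y = ρ sin(φ) sin(θ), z = ρ cos(φ), and dV = ρ^2 sin(φ) dρ dφ dθ.

The integrand becomes 5ρ, so

    ∭_E (5sqrt(x^2 + y^2 + z^2)) dV = ∫_{0}^{2π} ∫_{0}^{π} ∫_{0}^{6} (5ρ) · ρ^2 sin(φ) dρ dφ dθ.

Inner (ρ): 1620sin(φ).
Middle (φ): 3240.
Outer (θ): 6480π.

Therefore the triple integral equals 6480π.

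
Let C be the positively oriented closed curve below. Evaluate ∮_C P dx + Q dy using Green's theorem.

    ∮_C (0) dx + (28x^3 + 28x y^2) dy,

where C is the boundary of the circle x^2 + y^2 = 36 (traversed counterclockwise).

Green's theorem converts the closed line integral into a double integral over the enclosed region D:

    ∮_C P dx + Q dy = ∬_D (∂Q/∂x - ∂P/∂y) dA.

Here P = 0, Q = 28x^3 + 28x y^2, so

    ∂Q/∂x = 84x^2 + 28y^2,    ∂P/∂y = 0,
    ∂Q/∂x - ∂P/∂y = 84x^2 + 28y^2.

D is the region x^2 + y^2 ≤ 36. Evaluating the double integral:

In polar coordinates (x = r cos θ, y = r sin θ, dA = r dr dθ) the integrand becomes 28r^2(cos(2θ) + 2), so

    ∬_D (84x^2 + 28y^2) dA = ∫_0^{2π} ∫_0^{6} (28r^2(cos(2θ) + 2)) · r dr dθ.

Inner (r from 0 to 6): 9072cos(2θ) + 18144.
Outer (θ from 0 to 2π): 36288π.

Therefore ∮_C P dx + Q dy = 36288π.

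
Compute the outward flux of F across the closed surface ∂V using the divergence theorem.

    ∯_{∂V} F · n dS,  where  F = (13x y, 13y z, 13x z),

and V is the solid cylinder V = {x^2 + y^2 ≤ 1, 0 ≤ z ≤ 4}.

By the divergence theorem,

    ∯_{∂V} F · n dS = ∭_V (∇ · F) dV.

Compute the divergence:
    ∇ · F = ∂F_x/∂x + ∂F_y/∂y + ∂F_z/∂z = 13y + 13z + 13x = 13x + 13y + 13z.

In cylindrical coordinates, x = r cos(θ), y = r sin(θ), z = z, dV = r dr dθ dz, with 0 ≤ r ≤ 1, 0 ≤ θ ≤ 2π, 0 ≤ z ≤ 4.

The integrand, after substitution and multiplying by the volume element, becomes (13sqrt(2)r sin(θ + π/4) + 13z) · r, so

    ∭_V (∇·F) dV = ∫_0^{2π} ∫_0^{1} ∫_0^{4} (13sqrt(2)r sin(θ + π/4) + 13z) · r dz dr dθ.

Inner (z from 0 to 4): 52r (sqrt(2)r sin(θ + π/4) + 2).
Middle (r from 0 to 1): 52sqrt(2)sin(θ + π/4)/3 + 52.
Outer (θ from 0 to 2π): 104π.

Therefore ∯_{∂V} F · n dS = 104π.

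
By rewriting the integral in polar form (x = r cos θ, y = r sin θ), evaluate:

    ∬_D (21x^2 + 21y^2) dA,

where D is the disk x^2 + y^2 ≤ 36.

The region D is 0 ≤ r ≤ 6, 0 ≤ θ ≤ 2π in polar coordinates, where x = r cos(θ), y = r sin(θ), and dA = r dr dθ.

Under the substitution, the integrand becomes 21r^2, so

    ∬_D (21x^2 + 21y^2) dA = ∫_{0}^{2π} ∫_{0}^{6} (21r^2) · r dr dθ.

Inner integral (in r): ∫_{0}^{6} (21r^2) · r dr = 6804.

Outer integral (in θ): ∫_{0}^{2π} (6804) dθ = 13608π.

Therefore ∬_D (21x^2 + 21y^2) dA = 13608π.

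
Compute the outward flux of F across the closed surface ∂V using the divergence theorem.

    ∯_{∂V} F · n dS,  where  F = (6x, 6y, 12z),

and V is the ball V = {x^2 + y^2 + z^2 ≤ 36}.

By the divergence theorem,

    ∯_{∂V} F · n dS = ∭_V (∇ · F) dV.

Compute the divergence:
    ∇ · F = ∂F_x/∂x + ∂F_y/∂y + ∂F_z/∂z = 6 + 6 + 12 = 24.

In spherical coordinates, x = ρ sin(φ) cos(θ), y = ρ sin(φ) sin(θ), z = ρ cos(φ), dV = ρ^2 sin(φ) dρ dφ dθ, with 0 ≤ ρ ≤ 6, 0 ≤ φ ≤ π, 0 ≤ θ ≤ 2π.

The integrand, after substitution and multiplying by the volume element, becomes (24) · ρ^2 sin(φ), so

    ∭_V (∇·F) dV = ∫_0^{2π} ∫_0^{π} ∫_0^{6} (24) · ρ^2 sin(φ) dρ dφ dθ.

Inner (ρ from 0 to 6): 1728sin(φ).
Middle (φ from 0 to π): 3456.
Outer (θ from 0 to 2π): 6912π.

Therefore ∯_{∂V} F · n dS = 6912π.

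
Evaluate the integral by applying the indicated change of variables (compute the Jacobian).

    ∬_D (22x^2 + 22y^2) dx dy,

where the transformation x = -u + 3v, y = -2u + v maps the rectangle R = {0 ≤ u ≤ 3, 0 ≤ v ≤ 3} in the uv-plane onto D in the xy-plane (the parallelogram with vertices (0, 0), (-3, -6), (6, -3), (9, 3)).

Compute the Jacobian determinant of (x, y) with respect to (u, v):

    ∂(x,y)/∂(u,v) = | -1  3 | = (-1)(1) - (3)(-2) = 5.
                   | -2  1 |

Its absolute value is |J| = 5 (the area scaling factor).

Substituting x = -u + 3v, y = -2u + v into the integrand,

    22x^2 + 22y^2 → 110u^2 - 220u v + 220v^2,

so the integral becomes

    ∬_R (110u^2 - 220u v + 220v^2) · |J| du dv = ∫_0^3 ∫_0^3 (550u^2 - 1100u v + 1100v^2) dv du.

Inner (v): 1650u^2 - 4950u + 9900.
Outer (u): 22275.

Therefore ∬_D (22x^2 + 22y^2) dx dy = 22275.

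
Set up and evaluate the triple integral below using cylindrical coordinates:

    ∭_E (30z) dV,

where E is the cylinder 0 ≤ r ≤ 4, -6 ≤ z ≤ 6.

In cylindrical coordinates, x = r cos(θ), y = r sin(θ), z = z, and dV = r dr dθ dz.

The integrand becomes 30z, so

    ∭_E (30z) dV = ∫_{0}^{2π} ∫_{0}^{4} ∫_{-6}^{6} (30z) · r dz dr dθ.

Inner (z): 0.
Middle (r from 0 to 4): 0.
Outer (θ): 0.

Therefore the triple integral equals 0.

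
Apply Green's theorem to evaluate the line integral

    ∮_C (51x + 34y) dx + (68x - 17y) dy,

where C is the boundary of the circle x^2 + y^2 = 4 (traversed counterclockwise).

Green's theorem converts the closed line integral into a double integral over the enclosed region D:

    ∮_C P dx + Q dy = ∬_D (∂Q/∂x - ∂P/∂y) dA.

Here P = 51x + 34y, Q = 68x - 17y, so

    ∂Q/∂x = 68,    ∂P/∂y = 34,
    ∂Q/∂x - ∂P/∂y = 34.

D is the region x^2 + y^2 ≤ 4. Evaluating the double integral:

In polar coordinates (x = r cos θ, y = r sin θ, dA = r dr dθ) the integrand becomes 34, so

    ∬_D (34) dA = ∫_0^{2π} ∫_0^{2} (34) · r dr dθ.

Inner (r from 0 to 2): 68.
Outer (θ from 0 to 2π): 136π.

Therefore ∮_C P dx + Q dy = 136π.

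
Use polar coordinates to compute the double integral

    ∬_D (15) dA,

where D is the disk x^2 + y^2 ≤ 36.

The region D is 0 ≤ r ≤ 6, 0 ≤ θ ≤ 2π in polar coordinates, where x = r cos(θ), y = r sin(θ), and dA = r dr dθ.

Under the substitution, the integrand becomes 15, so

    ∬_D (15) dA = ∫_{0}^{2π} ∫_{0}^{6} (15) · r dr dθ.

Inner integral (in r): ∫_{0}^{6} (15) · r dr = 270.

Outer integral (in θ): ∫_{0}^{2π} (270) dθ = 540π.

Therefore ∬_D (15) dA = 540π.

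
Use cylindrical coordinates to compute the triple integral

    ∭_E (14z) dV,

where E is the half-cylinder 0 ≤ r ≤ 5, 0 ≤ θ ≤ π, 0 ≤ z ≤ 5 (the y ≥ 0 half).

In cylindrical coordinates, x = r cos(θ), y = r sin(θ), z = z, and dV = r dr dθ dz.

The integrand becomes 14z, so

    ∭_E (14z) dV = ∫_{0}^{π} ∫_{0}^{5} ∫_{0}^{5} (14z) · r dz dr dθ.

Inner (z): 175r.
Middle (r from 0 to 5): 4375/2.
Outer (θ): 4375π/2.

Therefore the triple integral equals 4375π/2.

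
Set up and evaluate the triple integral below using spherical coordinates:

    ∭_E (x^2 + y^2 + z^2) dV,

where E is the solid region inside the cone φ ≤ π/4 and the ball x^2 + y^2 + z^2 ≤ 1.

In spherical coordinates, x = ρ sin(φ) cos(θ), y = ρ sin(φ) sin(θ), z = ρ cos(φ), and dV = ρ^2 sin(φ) dρ dφ dθ.

The integrand becomes ρ^2, so

    ∭_E (x^2 + y^2 + z^2) dV = ∫_{0}^{2π} ∫_{0}^{π/4} ∫_{0}^{1} (ρ^2) · ρ^2 sin(φ) dρ dφ dθ.

Inner (ρ): sin(φ)/5.
Middle (φ): 1/5 - sqrt(2)/10.
Outer (θ): π (2 - sqrt(2))/5.

Therefore the triple integral equals π (2 - sqrt(2))/5.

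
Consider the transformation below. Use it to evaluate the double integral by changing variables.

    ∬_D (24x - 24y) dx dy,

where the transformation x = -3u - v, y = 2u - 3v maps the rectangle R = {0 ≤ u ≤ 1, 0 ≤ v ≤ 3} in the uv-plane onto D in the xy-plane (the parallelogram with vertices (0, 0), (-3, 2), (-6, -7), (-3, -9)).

Compute the Jacobian determinant of (x, y) with respect to (u, v):

    ∂(x,y)/∂(u,v) = | -3  -1 | = (-3)(-3) - (-1)(2) = 11.
                   | 2  -3 |

Its absolute value is |J| = 11 (the area scaling factor).

Substituting x = -3u - v, y = 2u - 3v into the integrand,

    24x - 24y → -120u + 48v,

so the integral becomes

    ∬_R (-120u + 48v) · |J| du dv = ∫_0^1 ∫_0^3 (-1320u + 528v) dv du.

Inner (v): 2376 - 3960u.
Outer (u): 396.

Therefore ∬_D (24x - 24y) dx dy = 396.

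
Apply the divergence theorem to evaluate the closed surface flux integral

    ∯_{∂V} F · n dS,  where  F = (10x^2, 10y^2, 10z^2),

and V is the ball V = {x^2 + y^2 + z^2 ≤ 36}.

By the divergence theorem,

    ∯_{∂V} F · n dS = ∭_V (∇ · F) dV.

Compute the divergence:
    ∇ · F = ∂F_x/∂x + ∂F_y/∂y + ∂F_z/∂z = 20x + 20y + 20z.

In spherical coordinates, x = ρ sin(φ) cos(θ), y = ρ sin(φ) sin(θ), z = ρ cos(φ), dV = ρ^2 sin(φ) dρ dφ dθ, with 0 ≤ ρ ≤ 6, 0 ≤ φ ≤ π, 0 ≤ θ ≤ 2π.

The integrand, after substitution and multiplying by the volume element, becomes (20ρ (sqrt(2)sin(φ)sin(θ + π/4) + cos(φ))) · ρ^2 sin(φ), so

    ∭_V (∇·F) dV = ∫_0^{2π} ∫_0^{π} ∫_0^{6} (20ρ (sqrt(2)sin(φ)sin(θ + π/4) + cos(φ))) · ρ^2 sin(φ) dρ dφ dθ.

Inner (ρ from 0 to 6): 6480(sqrt(2)sin(φ)sin(θ + π/4) + cos(φ))sin(φ).
Middle (φ from 0 to π): 3240sqrt(2)π sin(θ + π/4).
Outer (θ from 0 to 2π): 0.

Therefore ∯_{∂V} F · n dS = 0.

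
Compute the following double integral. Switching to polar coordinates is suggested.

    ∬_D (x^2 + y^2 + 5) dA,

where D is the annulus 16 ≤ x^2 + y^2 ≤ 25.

The region D is 4 ≤ r ≤ 5, 0 ≤ θ ≤ 2π in polar coordinates, where x = r cos(θ), y = r sin(θ), and dA = r dr dθ.

Under the substitution, the integrand becomes r^2 + 5, so

    ∬_D (x^2 + y^2 + 5) dA = ∫_{0}^{2π} ∫_{4}^{5} (r^2 + 5) · r dr dθ.

Inner integral (in r): ∫_{4}^{5} (r^2 + 5) · r dr = 459/4.

Outer integral (in θ): ∫_{0}^{2π} (459/4) dθ = 459π/2.

Therefore ∬_D (x^2 + y^2 + 5) dA = 459π/2.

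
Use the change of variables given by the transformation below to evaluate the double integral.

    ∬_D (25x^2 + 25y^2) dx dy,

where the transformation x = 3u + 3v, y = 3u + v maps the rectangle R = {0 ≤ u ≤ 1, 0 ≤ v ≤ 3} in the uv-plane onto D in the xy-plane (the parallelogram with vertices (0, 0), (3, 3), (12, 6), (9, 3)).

Compute the Jacobian determinant of (x, y) with respect to (u, v):

    ∂(x,y)/∂(u,v) = | 3  3 | = (3)(1) - (3)(3) = -6.
                   | 3  1 |

Its absolute value is |J| = 6 (the area scaling factor).

Substituting x = 3u + 3v, y = 3u + v into the integrand,

    25x^2 + 25y^2 → 450u^2 + 600u v + 250v^2,

so the integral becomes

    ∬_R (450u^2 + 600u v + 250v^2) · |J| du dv = ∫_0^1 ∫_0^3 (2700u^2 + 3600u v + 1500v^2) dv du.

Inner (v): 8100u^2 + 16200u + 13500.
Outer (u): 24300.

Therefore ∬_D (25x^2 + 25y^2) dx dy = 24300.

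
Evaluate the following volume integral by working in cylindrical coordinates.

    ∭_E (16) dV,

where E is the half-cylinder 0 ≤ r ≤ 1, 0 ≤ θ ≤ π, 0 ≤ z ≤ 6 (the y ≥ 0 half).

In cylindrical coordinates, x = r cos(θ), y = r sin(θ), z = z, and dV = r dr dθ dz.

The integrand becomes 16, so

    ∭_E (16) dV = ∫_{0}^{π} ∫_{0}^{1} ∫_{0}^{6} (16) · r dz dr dθ.

Inner (z): 96r.
Middle (r from 0 to 1): 48.
Outer (θ): 48π.

Therefore the triple integral equals 48π.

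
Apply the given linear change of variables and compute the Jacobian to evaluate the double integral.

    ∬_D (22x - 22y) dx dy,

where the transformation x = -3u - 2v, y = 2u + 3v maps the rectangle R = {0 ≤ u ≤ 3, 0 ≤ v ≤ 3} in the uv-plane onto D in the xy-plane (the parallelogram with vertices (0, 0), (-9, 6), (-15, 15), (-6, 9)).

Compute the Jacobian determinant of (x, y) with respect to (u, v):

    ∂(x,y)/∂(u,v) = | -3  -2 | = (-3)(3) - (-2)(2) = -5.
                   | 2  3 |

Its absolute value is |J| = 5 (the area scaling factor).

Substituting x = -3u - 2v, y = 2u + 3v into the integrand,

    22x - 22y → -110u - 110v,

so the integral becomes

    ∬_R (-110u - 110v) · |J| du dv = ∫_0^3 ∫_0^3 (-550u - 550v) dv du.

Inner (v): -1650u - 2475.
Outer (u): -14850.

Therefore ∬_D (22x - 22y) dx dy = -14850.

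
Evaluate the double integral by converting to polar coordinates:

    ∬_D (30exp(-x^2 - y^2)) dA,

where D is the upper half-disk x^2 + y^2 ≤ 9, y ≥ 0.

The region D is 0 ≤ r ≤ 3, 0 ≤ θ ≤ π in polar coordinates, where x = r cos(θ), y = r sin(θ), and dA = r dr dθ.

Under the substitution, the integrand becomes 30exp(-r^2), so

    ∬_D (30exp(-x^2 - y^2)) dA = ∫_{0}^{π} ∫_{0}^{3} (30exp(-r^2)) · r dr dθ.

Inner integral (in r): ∫_{0}^{3} (30exp(-r^2)) · r dr = 15 - 15exp(-9).

Outer integral (in θ): ∫_{0}^{π} (15 - 15exp(-9)) dθ = -15π exp(-9) + 15π.

Therefore ∬_D (30exp(-x^2 - y^2)) dA = -15π exp(-9) + 15π.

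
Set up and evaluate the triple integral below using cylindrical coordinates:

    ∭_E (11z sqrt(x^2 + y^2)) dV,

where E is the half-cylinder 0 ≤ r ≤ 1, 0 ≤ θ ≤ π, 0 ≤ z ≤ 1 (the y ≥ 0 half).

In cylindrical coordinates, x = r cos(θ), y = r sin(θ), z = z, and dV = r dr dθ dz.

The integrand becomes 11r z, so

    ∭_E (11z sqrt(x^2 + y^2)) dV = ∫_{0}^{π} ∫_{0}^{1} ∫_{0}^{1} (11r z) · r dz dr dθ.

Inner (z): 11r^2/2.
Middle (r from 0 to 1): 11/6.
Outer (θ): 11π/6.

Therefore the triple integral equals 11π/6.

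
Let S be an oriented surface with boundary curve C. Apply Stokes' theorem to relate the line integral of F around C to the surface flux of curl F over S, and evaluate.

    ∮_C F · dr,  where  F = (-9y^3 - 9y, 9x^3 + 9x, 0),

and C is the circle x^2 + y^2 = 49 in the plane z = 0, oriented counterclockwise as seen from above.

Let S be the flat disk x^2 + y^2 ≤ 49 in the plane z = 0, with upward unit normal n̂ = ẑ. By Stokes' theorem,

    ∮_C F · dr = ∬_S (∇ × F) · n̂ dS = ∬_D (curl F)_z dA,

where D is the disk x^2 + y^2 ≤ 49.

Compute the curl of F = (-9y^3 - 9y, 9x^3 + 9x, 0):
    (∇ × F)_x = ∂F_z/∂y - ∂F_y/∂z = 0,
    (∇ × F)_y = ∂F_x/∂z - ∂F_z/∂x = 0,
    (∇ × F)_z = ∂F_y/∂x - ∂F_x/∂y = 27x^2 + 27y^2 + 18.

On z = 0, (curl F)_z = 27x^2 + 27y^2 + 18.

Convert to polar (x = r cos θ, y = r sin θ, dA = r dr dθ); the integrand becomes 27r^2 + 18, so

    ∬_D (curl F)_z dA = ∫_0^{2π} ∫_0^{7} (27r^2 + 18) · r dr dθ.

Inner (r from 0 to 7): 66591/4.
Outer (θ from 0 to 2π): 66591π/2.

Therefore ∮_C F · dr = 66591π/2.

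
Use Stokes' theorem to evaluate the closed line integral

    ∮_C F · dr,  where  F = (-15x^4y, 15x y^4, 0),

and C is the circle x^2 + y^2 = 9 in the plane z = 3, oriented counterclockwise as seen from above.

Let S be the flat disk x^2 + y^2 ≤ 9 in the plane z = 3, with upward unit normal n̂ = ẑ. By Stokes' theorem,

    ∮_C F · dr = ∬_S (∇ × F) · n̂ dS = ∬_D (curl F)_z dA,

where D is the disk x^2 + y^2 ≤ 9.

Compute the curl of F = (-15x^4y, 15x y^4, 0):
    (∇ × F)_x = ∂F_z/∂y - ∂F_y/∂z = 0,
    (∇ × F)_y = ∂F_x/∂z - ∂F_z/∂x = 0,
    (∇ × F)_z = ∂F_y/∂x - ∂F_x/∂y = 15x^4 + 15y^4.

On z = 3, (curl F)_z = 15x^4 + 15y^4.

Convert to polar (x = r cos θ, y = r sin θ, dA = r dr dθ); the integrand becomes 15r^4(sin(θ)^4 + cos(θ)^4), so

    ∬_D (curl F)_z dA = ∫_0^{2π} ∫_0^{3} (15r^4(sin(θ)^4 + cos(θ)^4)) · r dr dθ.

Inner (r from 0 to 3): 3645sin(θ)^4/2 + 3645cos(θ)^4/2.
Outer (θ from 0 to 2π): 10935π/4.

Therefore ∮_C F · dr = 10935π/4.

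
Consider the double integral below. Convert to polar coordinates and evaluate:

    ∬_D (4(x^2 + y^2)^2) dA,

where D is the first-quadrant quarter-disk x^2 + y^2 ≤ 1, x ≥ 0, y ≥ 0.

The region D is 0 ≤ r ≤ 1, 0 ≤ θ ≤ π/2 in polar coordinates, where x = r cos(θ), y = r sin(θ), and dA = r dr dθ.

Under the substitution, the integrand becomes 4r^4, so

    ∬_D (4(x^2 + y^2)^2) dA = ∫_{0}^{π/2} ∫_{0}^{1} (4r^4) · r dr dθ.

Inner integral (in r): ∫_{0}^{1} (4r^4) · r dr = 2/3.

Outer integral (in θ): ∫_{0}^{π/2} (2/3) dθ = π/3.

Therefore ∬_D (4(x^2 + y^2)^2) dA = π/3.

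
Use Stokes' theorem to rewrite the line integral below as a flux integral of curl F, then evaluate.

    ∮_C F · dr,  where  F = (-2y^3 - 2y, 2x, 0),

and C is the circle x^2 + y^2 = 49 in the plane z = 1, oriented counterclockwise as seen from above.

Let S be the flat disk x^2 + y^2 ≤ 49 in the plane z = 1, with upward unit normal n̂ = ẑ. By Stokes' theorem,

    ∮_C F · dr = ∬_S (∇ × F) · n̂ dS = ∬_D (curl F)_z dA,

where D is the disk x^2 + y^2 ≤ 49.

Compute the curl of F = (-2y^3 - 2y, 2x, 0):
    (∇ × F)_x = ∂F_z/∂y - ∂F_y/∂z = 0,
    (∇ × F)_y = ∂F_x/∂z - ∂F_z/∂x = 0,
    (∇ × F)_z = ∂F_y/∂x - ∂F_x/∂y = 6y^2 + 4.

On z = 1, (curl F)_z = 6y^2 + 4.

Convert to polar (x = r cos θ, y = r sin θ, dA = r dr dθ); the integrand becomes 6r^2sin(θ)^2 + 4, so

    ∬_D (curl F)_z dA = ∫_0^{2π} ∫_0^{7} (6r^2sin(θ)^2 + 4) · r dr dθ.

Inner (r from 0 to 7): 7203sin(θ)^2/2 + 98.
Outer (θ from 0 to 2π): 7595π/2.

Therefore ∮_C F · dr = 7595π/2.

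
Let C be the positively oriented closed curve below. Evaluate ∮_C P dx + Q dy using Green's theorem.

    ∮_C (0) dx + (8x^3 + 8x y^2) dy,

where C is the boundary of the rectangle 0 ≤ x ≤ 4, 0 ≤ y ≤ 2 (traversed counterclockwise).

Green's theorem converts the closed line integral into a double integral over the enclosed region D:

    ∮_C P dx + Q dy = ∬_D (∂Q/∂x - ∂P/∂y) dA.

Here P = 0, Q = 8x^3 + 8x y^2, so

    ∂Q/∂x = 24x^2 + 8y^2,    ∂P/∂y = 0,
    ∂Q/∂x - ∂P/∂y = 24x^2 + 8y^2.

D is the region 0 ≤ x ≤ 4, 0 ≤ y ≤ 2. Evaluating the double integral:

    ∬_D (24x^2 + 8y^2) dA = ∫_0^{4} ∫_0^{2} (24x^2 + 8y^2) dy dx.

Inner (y from 0 to 2): 48x^2 + 64/3.
Outer (x from 0 to 4): 3328/3.

Therefore ∮_C P dx + Q dy = 3328/3.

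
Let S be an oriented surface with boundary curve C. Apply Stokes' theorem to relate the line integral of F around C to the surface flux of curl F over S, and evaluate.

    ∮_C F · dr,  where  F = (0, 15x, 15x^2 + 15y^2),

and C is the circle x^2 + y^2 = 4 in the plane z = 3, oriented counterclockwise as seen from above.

Let S be the flat disk x^2 + y^2 ≤ 4 in the plane z = 3, with upward unit normal n̂ = ẑ. By Stokes' theorem,

    ∮_C F · dr = ∬_S (∇ × F) · n̂ dS = ∬_D (curl F)_z dA,

where D is the disk x^2 + y^2 ≤ 4.

Compute the curl of F = (0, 15x, 15x^2 + 15y^2):
    (∇ × F)_x = ∂F_z/∂y - ∂F_y/∂z = 30y,
    (∇ × F)_y = ∂F_x/∂z - ∂F_z/∂x = -30x,
    (∇ × F)_z = ∂F_y/∂x - ∂F_x/∂y = 15.

On z = 3, (curl F)_z = 15.

Convert to polar (x = r cos θ, y = r sin θ, dA = r dr dθ); the integrand becomes 15, so

    ∬_D (curl F)_z dA = ∫_0^{2π} ∫_0^{2} (15) · r dr dθ.

Inner (r from 0 to 2): 30.
Outer (θ from 0 to 2π): 60π.

Therefore ∮_C F · dr = 60π.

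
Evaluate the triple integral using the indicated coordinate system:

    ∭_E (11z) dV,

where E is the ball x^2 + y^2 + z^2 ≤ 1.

In spherical coordinates, x = ρ sin(φ) cos(θ), y = ρ sin(φ) sin(θ), z = ρ cos(φ), and dV = ρ^2 sin(φ) dρ dφ dθ.

The integrand becomes 11ρ cos(φ), so

    ∭_E (11z) dV = ∫_{0}^{2π} ∫_{0}^{π} ∫_{0}^{1} (11ρ cos(φ)) · ρ^2 sin(φ) dρ dφ dθ.

Inner (ρ): 11sin(2φ)/8.
Middle (φ): 0.
Outer (θ): 0.

Therefore the triple integral equals 0.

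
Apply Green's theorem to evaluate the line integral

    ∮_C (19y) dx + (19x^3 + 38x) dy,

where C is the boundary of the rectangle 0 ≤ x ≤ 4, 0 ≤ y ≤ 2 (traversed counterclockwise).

Green's theorem converts the closed line integral into a double integral over the enclosed region D:

    ∮_C P dx + Q dy = ∬_D (∂Q/∂x - ∂P/∂y) dA.

Here P = 19y, Q = 19x^3 + 38x, so

    ∂Q/∂x = 57x^2 + 38,    ∂P/∂y = 19,
    ∂Q/∂x - ∂P/∂y = 57x^2 + 19.

D is the region 0 ≤ x ≤ 4, 0 ≤ y ≤ 2. Evaluating the double integral:

    ∬_D (57x^2 + 19) dA = ∫_0^{4} ∫_0^{2} (57x^2 + 19) dy dx.

Inner (y from 0 to 2): 114x^2 + 38.
Outer (x from 0 to 4): 2584.

Therefore ∮_C P dx + Q dy = 2584.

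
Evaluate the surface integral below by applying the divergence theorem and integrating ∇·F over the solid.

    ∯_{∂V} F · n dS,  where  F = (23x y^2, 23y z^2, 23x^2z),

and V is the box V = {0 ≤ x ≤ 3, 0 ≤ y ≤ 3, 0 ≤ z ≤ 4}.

By the divergence theorem,

    ∯_{∂V} F · n dS = ∭_V (∇ · F) dV.

Compute the divergence:
    ∇ · F = ∂F_x/∂x + ∂F_y/∂y + ∂F_z/∂z = 23y^2 + 23z^2 + 23x^2 = 23x^2 + 23y^2 + 23z^2.

V is a rectangular box, so dV = dx dy dz with 0 ≤ x ≤ 3, 0 ≤ y ≤ 3, 0 ≤ z ≤ 4.

Integrate (23x^2 + 23y^2 + 23z^2) over V as an iterated integral:

    ∭_V (∇·F) dV = ∫_0^{3} ∫_0^{3} ∫_0^{4} (23x^2 + 23y^2 + 23z^2) dz dy dx.

Inner (z from 0 to 4): 92x^2 + 92y^2 + 1472/3.
Middle (y from 0 to 3): 276x^2 + 2300.
Outer (x from 0 to 3): 9384.

Therefore ∯_{∂V} F · n dS = 9384.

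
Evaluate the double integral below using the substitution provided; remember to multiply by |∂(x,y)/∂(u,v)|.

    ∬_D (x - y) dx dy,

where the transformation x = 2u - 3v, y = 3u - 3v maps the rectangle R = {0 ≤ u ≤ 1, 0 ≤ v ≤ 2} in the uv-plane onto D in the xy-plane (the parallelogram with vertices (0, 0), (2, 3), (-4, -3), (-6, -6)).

Compute the Jacobian determinant of (x, y) with respect to (u, v):

    ∂(x,y)/∂(u,v) = | 2  -3 | = (2)(-3) - (-3)(3) = 3.
                   | 3  -3 |

Its absolute value is |J| = 3 (the area scaling factor).

Substituting x = 2u - 3v, y = 3u - 3v into the integrand,

    x - y → -u,

so the integral becomes

    ∬_R (-u) · |J| du dv = ∫_0^1 ∫_0^2 (-3u) dv du.

Inner (v): -6u.
Outer (u): -3.

Therefore ∬_D (x - y) dx dy = -3.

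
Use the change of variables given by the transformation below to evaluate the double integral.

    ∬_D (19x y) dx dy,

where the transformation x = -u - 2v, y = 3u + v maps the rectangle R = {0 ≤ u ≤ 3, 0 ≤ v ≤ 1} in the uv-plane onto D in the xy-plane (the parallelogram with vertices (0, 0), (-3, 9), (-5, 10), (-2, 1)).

Compute the Jacobian determinant of (x, y) with respect to (u, v):

    ∂(x,y)/∂(u,v) = | -1  -2 | = (-1)(1) - (-2)(3) = 5.
                   | 3  1 |

Its absolute value is |J| = 5 (the area scaling factor).

Substituting x = -u - 2v, y = 3u + v into the integrand,

    19x y → -57u^2 - 133u v - 38v^2,

so the integral becomes

    ∬_R (-57u^2 - 133u v - 38v^2) · |J| du dv = ∫_0^3 ∫_0^1 (-285u^2 - 665u v - 190v^2) dv du.

Inner (v): -285u^2 - 665u/2 - 190/3.
Outer (u): -17005/4.

Therefore ∬_D (19x y) dx dy = -17005/4.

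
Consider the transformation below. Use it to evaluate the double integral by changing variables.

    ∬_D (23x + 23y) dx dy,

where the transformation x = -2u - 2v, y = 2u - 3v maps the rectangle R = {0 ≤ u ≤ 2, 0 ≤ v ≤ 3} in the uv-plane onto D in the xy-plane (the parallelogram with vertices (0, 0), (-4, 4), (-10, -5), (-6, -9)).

Compute the Jacobian determinant of (x, y) with respect to (u, v):

    ∂(x,y)/∂(u,v) = | -2  -2 | = (-2)(-3) - (-2)(2) = 10.
                   | 2  -3 |

Its absolute value is |J| = 10 (the area scaling factor).

Substituting x = -2u - 2v, y = 2u - 3v into the integrand,

    23x + 23y → -115v,

so the integral becomes

    ∬_R (-115v) · |J| du dv = ∫_0^2 ∫_0^3 (-1150v) dv du.

Inner (v): -5175.
Outer (u): -10350.

Therefore ∬_D (23x + 23y) dx dy = -10350.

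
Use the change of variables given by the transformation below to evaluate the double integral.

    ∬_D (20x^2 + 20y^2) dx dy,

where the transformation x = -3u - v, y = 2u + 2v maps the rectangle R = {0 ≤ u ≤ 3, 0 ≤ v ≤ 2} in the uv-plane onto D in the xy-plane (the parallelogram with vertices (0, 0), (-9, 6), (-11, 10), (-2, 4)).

Compute the Jacobian determinant of (x, y) with respect to (u, v):

    ∂(x,y)/∂(u,v) = | -3  -1 | = (-3)(2) - (-1)(2) = -4.
                   | 2  2 |

Its absolute value is |J| = 4 (the area scaling factor).

Substituting x = -3u - v, y = 2u + 2v into the integrand,

    20x^2 + 20y^2 → 260u^2 + 280u v + 100v^2,

so the integral becomes

    ∬_R (260u^2 + 280u v + 100v^2) · |J| du dv = ∫_0^3 ∫_0^2 (1040u^2 + 1120u v + 400v^2) dv du.

Inner (v): 2080u^2 + 2240u + 3200/3.
Outer (u): 32000.

Therefore ∬_D (20x^2 + 20y^2) dx dy = 32000.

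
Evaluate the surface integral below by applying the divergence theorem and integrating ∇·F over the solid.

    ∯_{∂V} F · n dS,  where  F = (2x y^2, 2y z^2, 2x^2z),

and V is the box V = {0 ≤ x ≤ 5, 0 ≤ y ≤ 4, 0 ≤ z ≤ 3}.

By the divergence theorem,

    ∯_{∂V} F · n dS = ∭_V (∇ · F) dV.

Compute the divergence:
    ∇ · F = ∂F_x/∂x + ∂F_y/∂y + ∂F_z/∂z = 2y^2 + 2z^2 + 2x^2 = 2x^2 + 2y^2 + 2z^2.

V is a rectangular box, so dV = dx dy dz with 0 ≤ x ≤ 5, 0 ≤ y ≤ 4, 0 ≤ z ≤ 3.

Integrate (2x^2 + 2y^2 + 2z^2) over V as an iterated integral:

    ∭_V (∇·F) dV = ∫_0^{5} ∫_0^{4} ∫_0^{3} (2x^2 + 2y^2 + 2z^2) dz dy dx.

Inner (z from 0 to 3): 6x^2 + 6y^2 + 18.
Middle (y from 0 to 4): 24x^2 + 200.
Outer (x from 0 to 5): 2000.

Therefore ∯_{∂V} F · n dS = 2000.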